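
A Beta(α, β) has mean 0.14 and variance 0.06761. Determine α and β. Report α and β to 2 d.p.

By moment matching, α+β = μ(1−μ)/σ² − 1 = (0.14·0.86)/0.06761 − 1 = 1.7808 − 1 = 0.7808.
Since α/(α+β) = μ, α = 0.14·0.7808 = 0.11 and β = 0.86·0.7808 = 0.67.

α = 0.11, β = 0.67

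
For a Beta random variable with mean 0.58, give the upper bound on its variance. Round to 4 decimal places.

Var = μ(1−μ)/(α+β+1), which approaches μ(1−μ) as α+β → 0.
So the supremum is μ(1−μ) = 0.58×0.42 = 0.2436.

0.2436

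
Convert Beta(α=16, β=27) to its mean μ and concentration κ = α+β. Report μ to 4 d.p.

μ = 0.3721, κ = 43

κ = α+β = 16+27 = 43; μ = α/κ = 16/43 = 0.3721.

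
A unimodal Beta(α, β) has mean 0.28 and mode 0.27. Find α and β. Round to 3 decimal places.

α = 12.880, β = 33.120

With s = α+β: μ = α/s and mode = (α−1)/(s−2). Eliminating α = μs,
μs − 1 = m(s−2) ⇒ s(μ−m) = 1−2m ⇒ s = 0.46/0.01 = 46.0000.
So α = μs = 12.880, β = (1−μ)s = 33.120.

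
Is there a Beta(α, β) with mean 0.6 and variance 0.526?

No

The Beta variance bound is σ² < μ(1−μ).
Here μ(1−μ) = 0.6×0.4 = 0.24, and 0.526 ≥ 0.24.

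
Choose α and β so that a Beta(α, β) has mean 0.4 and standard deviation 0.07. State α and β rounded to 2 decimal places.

α = 19.19, β = 28.79

σ² = 0.07² = 0.0049.
With s = α+β, Var = μ(1−μ)/(s+1), so s+1 = (0.4×0.6)/0.0049 = 48.9796 and s = 47.9796.
α = μs = 19.19, β = (1−μ)s = 28.79.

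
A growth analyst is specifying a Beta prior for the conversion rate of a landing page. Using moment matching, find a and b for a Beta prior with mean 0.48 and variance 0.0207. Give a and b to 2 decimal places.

a = 5.31, b = 5.75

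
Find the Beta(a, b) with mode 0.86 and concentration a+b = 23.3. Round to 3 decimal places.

a = 19.318, b = 3.982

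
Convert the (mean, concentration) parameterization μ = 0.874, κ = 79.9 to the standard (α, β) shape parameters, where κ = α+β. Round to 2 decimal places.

Split κ in proportion μ : (1−μ): α = 0.874·79.9 = 69.83, β = 79.9 − 69.83 = 10.07.

α = 69.83, β = 10.07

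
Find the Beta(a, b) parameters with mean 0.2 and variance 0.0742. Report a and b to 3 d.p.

a = 0.231, b = 0.925

Write ν = a+b; then a = μν and Var = μ(1−μ)/(ν+1).
ν = μ(1−μ)/Var − 1 = 0.16/0.0742 − 1 = 1.1563.
a = 0.2·1.1563 = 0.231, b = 0.8·1.1563 = 0.925.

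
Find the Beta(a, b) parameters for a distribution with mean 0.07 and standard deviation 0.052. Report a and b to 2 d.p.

a = 1.62, b = 21.46

σ² = 0.052² = 0.002704.
With s = a+b, Var = μ(1−μ)/(s+1), so s+1 = (0.07×0.93)/0.002704 = 24.0754 and s = 23.0754.
a = μs = 1.62, b = (1−μ)s = 21.46.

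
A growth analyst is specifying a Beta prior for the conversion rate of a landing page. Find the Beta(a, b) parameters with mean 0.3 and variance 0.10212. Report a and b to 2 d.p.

Let s = a+b. The Beta variance is μ(1−μ)/(s+1).
So s+1 = μ(1−μ)/σ² = (0.3×0.7)/0.10212 = 0.21/0.10212 = 2.0564, giving s = 1.0564.
Then a = μs = 0.3×1.0564 = 0.32 and b = (1−μ)s = 0.7×1.0564 = 0.74.

a = 0.32, b = 0.74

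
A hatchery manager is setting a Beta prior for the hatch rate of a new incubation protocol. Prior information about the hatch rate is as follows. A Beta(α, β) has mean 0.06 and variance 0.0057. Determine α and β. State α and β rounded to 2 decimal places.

α = 0.53, β = 8.36

Write ν = α+β; then α = μν and Var = μ(1−μ)/(ν+1).
ν = μ(1−μ)/Var − 1 = 0.0564/0.0057 − 1 = 8.8947.
α = 0.06·8.8947 = 0.53, β = 0.94·8.8947 = 8.36.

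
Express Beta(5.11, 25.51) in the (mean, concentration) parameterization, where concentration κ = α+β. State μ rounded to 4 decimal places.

μ = 0.1669, κ = 30.62

κ = α+β = 5.11+25.51 = 30.62; μ = α/κ = 5.11/30.62 = 0.1669.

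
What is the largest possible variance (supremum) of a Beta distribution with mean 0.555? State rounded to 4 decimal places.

0.2470

Var = μ(1−μ)/(α+β+1), which approaches μ(1−μ) as α+β → 0.
So the supremum is μ(1−μ) = 0.555×0.445 = 0.2470.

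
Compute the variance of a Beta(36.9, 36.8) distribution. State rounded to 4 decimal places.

0.0033

μ = 36.9/73.7 = 0.500678; Var = μ(1−μ)/(α+β+1) = 0.2499995/74.7 = 0.0033.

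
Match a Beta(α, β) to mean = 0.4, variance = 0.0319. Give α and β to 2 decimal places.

α = 2.61, β = 3.91

Write ν = α+β; then α = μν and Var = μ(1−μ)/(ν+1).
ν = μ(1−μ)/Var − 1 = 0.24/0.0319 − 1 = 6.5235.
α = 0.4·6.5235 = 2.61, β = 0.6·6.5235 = 3.91.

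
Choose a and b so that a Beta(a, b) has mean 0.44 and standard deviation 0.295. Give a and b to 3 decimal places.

a = 0.806, b = 1.026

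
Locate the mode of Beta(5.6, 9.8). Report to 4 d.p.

The density x^(α−1)(1−x)^(β−1) is maximised at (α−1)/(α+β−2) = 4.6/13.4 = 0.3433.

0.3433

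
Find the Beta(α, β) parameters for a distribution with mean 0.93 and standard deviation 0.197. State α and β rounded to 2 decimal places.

α = 0.63, β = 0.05

First σ² = 0.038809. Setting α = μn, β = (1−μ)n with n = α+β,
μ(1−μ)/(n+1) = 0.038809 ⇒ n+1 = 0.0651/0.038809 = 1.6774 ⇒ n = 0.6774.
Hence α = 0.93×0.6774 = 0.63, β = 0.07×0.6774 = 0.05.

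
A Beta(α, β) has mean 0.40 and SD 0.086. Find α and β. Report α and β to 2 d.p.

α = 12.58, β = 18.87

Variance = 0.086² = 0.007396. The moment-matching identity α+β = μ(1−μ)/Var − 1 gives
α+β = 0.2400/0.007396 − 1 = 31.4500, so α = μ·31.4500 = 12.58 and β = (1−μ)·31.4500 = 18.87.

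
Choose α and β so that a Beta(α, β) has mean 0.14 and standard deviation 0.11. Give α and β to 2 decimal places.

Variance = 0.11² = 0.0121. The moment-matching identity α+β = μ(1−μ)/Var − 1 gives
α+β = 0.1204/0.0121 − 1 = 8.9504, so α = μ·8.9504 = 1.25 and β = (1−μ)·8.9504 = 7.70.

α = 1.25, β = 7.70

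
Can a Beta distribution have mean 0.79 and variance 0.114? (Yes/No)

Yes

A Beta with mean μ has variance μ(1−μ)/(α+β+1) < μ(1−μ).
Here μ(1−μ) = 0.79×0.21 = 0.1659, and 0.114 < 0.1659.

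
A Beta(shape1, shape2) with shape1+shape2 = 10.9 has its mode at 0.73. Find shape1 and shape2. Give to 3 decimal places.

Since the density peak of Beta(shape1,shape2) is at (shape1−1)/(shape1+shape2−2),
shape1 = 1 + 0.73(10.9−2) = 7.497 and shape2 = 10.9 − 7.497 = 3.403.

shape1 = 7.497, shape2 = 3.403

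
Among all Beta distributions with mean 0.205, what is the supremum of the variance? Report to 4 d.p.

Var = μ(1−μ)/(α+β+1), which approaches μ(1−μ) as α+β → 0.
So the supremum is μ(1−μ) = 0.205×0.795 = 0.1630.

0.1630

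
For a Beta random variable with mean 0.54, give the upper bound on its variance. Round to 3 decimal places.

0.248

Var = μ(1−μ)/(α+β+1), which approaches μ(1−μ) as α+β → 0.
So the supremum is μ(1−μ) = 0.54×0.46 = 0.248.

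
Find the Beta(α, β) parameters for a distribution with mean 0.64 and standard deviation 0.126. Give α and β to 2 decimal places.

σ² = 0.126² = 0.015876.
With s = α+β, Var = μ(1−μ)/(s+1), so s+1 = (0.64×0.36)/0.015876 = 14.5125 and s = 13.5125.
α = μs = 8.65, β = (1−μ)s = 4.86.

α = 8.65, β = 4.86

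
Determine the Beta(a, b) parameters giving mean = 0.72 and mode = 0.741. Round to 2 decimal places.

With s = a+b: μ = a/s and mode = (a−1)/(s−2). Eliminating a = μs,
μs − 1 = m(s−2) ⇒ s(μ−m) = 1−2m ⇒ s = -0.482/-0.021 = 22.9524.
So a = μs = 16.53, b = (1−μ)s = 6.43.

a = 16.53, b = 6.43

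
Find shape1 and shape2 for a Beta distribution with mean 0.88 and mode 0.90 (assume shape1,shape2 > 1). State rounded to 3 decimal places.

With s = shape1+shape2: μ = shape1/s and mode = (shape1−1)/(s−2). Eliminating shape1 = μs,
μs − 1 = m(s−2) ⇒ s(μ−m) = 1−2m ⇒ s = -0.80/-0.02 = 40.0000.
So shape1 = μs = 35.200, shape2 = (1−μ)s = 4.800.

shape1 = 35.200, shape2 = 4.800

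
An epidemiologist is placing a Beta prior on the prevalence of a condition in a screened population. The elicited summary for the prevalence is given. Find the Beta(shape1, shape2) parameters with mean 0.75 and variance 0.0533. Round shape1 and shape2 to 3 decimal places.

Let s = shape1+shape2. The Beta variance is μ(1−μ)/(s+1).
So s+1 = μ(1−μ)/σ² = (0.75×0.25)/0.0533 = 0.1875/0.0533 = 3.5178, giving s = 2.5178.
Then shape1 = μs = 0.75×2.5178 = 1.888 and shape2 = (1−μ)s = 0.25×2.5178 = 0.629.

shape1 = 1.888, shape2 = 0.629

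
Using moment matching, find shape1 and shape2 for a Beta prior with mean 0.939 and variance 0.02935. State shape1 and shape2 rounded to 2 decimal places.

shape1 = 0.89, shape2 = 0.06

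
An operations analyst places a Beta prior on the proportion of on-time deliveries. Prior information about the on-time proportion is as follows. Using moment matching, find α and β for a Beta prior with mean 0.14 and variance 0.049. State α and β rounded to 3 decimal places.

By moment matching, α+β = μ(1−μ)/σ² − 1 = (0.14·0.86)/0.049 − 1 = 2.4571 − 1 = 1.4571.
Since α/(α+β) = μ, α = 0.14·1.4571 = 0.204 and β = 0.86·1.4571 = 1.253.

α = 0.204, β = 1.253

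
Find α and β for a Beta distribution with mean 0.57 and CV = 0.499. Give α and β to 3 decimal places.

α = 1.157, β = 0.873

Var = (CV·μ)² = (0.499×0.57)² = 0.080900.
α+β = μ(1−μ)/Var − 1 = 0.2451/0.080900 − 1 = 2.0297.
Thus α = 0.57·2.0297 = 1.157 and β = 0.43·2.0297 = 0.873.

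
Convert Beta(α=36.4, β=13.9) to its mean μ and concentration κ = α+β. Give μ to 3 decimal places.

κ = α+β = 36.4+13.9 = 50.3; μ = α/κ = 36.4/50.3 = 0.724.

μ = 0.724, κ = 50.3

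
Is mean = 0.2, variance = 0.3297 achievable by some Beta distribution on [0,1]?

A Beta with mean μ has variance μ(1−μ)/(α+β+1) < μ(1−μ).
Here μ(1−μ) = 0.2×0.8 = 0.16, and 0.3297 ≥ 0.16.

No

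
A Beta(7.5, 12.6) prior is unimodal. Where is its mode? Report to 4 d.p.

With α,β > 1, mode = (α−1)/(α+β−2) = 6.5/18.1 = 0.3591.

0.3591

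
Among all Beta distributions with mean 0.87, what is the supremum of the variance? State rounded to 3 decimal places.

Var = μ(1−μ)/(α+β+1), which approaches μ(1−μ) as α+β → 0.
So the supremum is μ(1−μ) = 0.87×0.13 = 0.113.

0.113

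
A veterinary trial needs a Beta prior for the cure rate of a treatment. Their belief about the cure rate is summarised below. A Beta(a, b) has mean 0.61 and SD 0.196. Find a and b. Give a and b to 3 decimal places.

a = 3.168, b = 2.025

σ² = 0.196² = 0.038416.
With s = a+b, Var = μ(1−μ)/(s+1), so s+1 = (0.61×0.39)/0.038416 = 6.1927 and s = 5.1927.
a = μs = 3.168, b = (1−μ)s = 2.025.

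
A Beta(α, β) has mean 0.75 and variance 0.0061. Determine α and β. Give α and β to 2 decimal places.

By moment matching, α+β = μ(1−μ)/σ² − 1 = (0.75·0.25)/0.0061 − 1 = 30.7377 − 1 = 29.7377.
Since α/(α+β) = μ, α = 0.75·29.7377 = 22.30 and β = 0.25·29.7377 = 7.43.

α = 22.30, β = 7.43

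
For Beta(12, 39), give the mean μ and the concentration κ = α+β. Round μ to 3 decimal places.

μ = 0.235, κ = 51

κ = α+β = 12+39 = 51; μ = α/κ = 12/51 = 0.235.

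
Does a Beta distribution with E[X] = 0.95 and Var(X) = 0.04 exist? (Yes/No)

Yes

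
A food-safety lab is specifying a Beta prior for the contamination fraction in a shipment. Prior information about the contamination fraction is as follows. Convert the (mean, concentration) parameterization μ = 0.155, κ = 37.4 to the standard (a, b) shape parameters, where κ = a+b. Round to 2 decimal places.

a = 5.80, b = 31.60

a = μκ = 0.155×37.4 = 5.80 and b = (1−μ)κ = 0.845×37.4 = 31.60.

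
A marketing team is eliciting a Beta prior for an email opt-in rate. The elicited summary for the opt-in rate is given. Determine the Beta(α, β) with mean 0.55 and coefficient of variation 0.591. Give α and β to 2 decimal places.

σ = CV·μ = 0.591×0.55 = 0.32505, so σ² = 0.105658.
s+1 = μ(1−μ)/σ² = 0.2475/0.105658 = 2.3425, so s = α+β = 1.3425.
α = μs = 0.74, β = (1−μ)s = 0.60.

α = 0.74, β = 0.60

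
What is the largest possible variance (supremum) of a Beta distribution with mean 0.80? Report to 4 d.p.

0.1600

Var = μ(1−μ)/(α+β+1), which approaches μ(1−μ) as α+β → 0.
So the supremum is μ(1−μ) = 0.80×0.20 = 0.1600.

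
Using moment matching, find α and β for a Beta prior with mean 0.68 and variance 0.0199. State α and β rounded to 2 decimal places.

By moment matching, α+β = μ(1−μ)/σ² − 1 = (0.68·0.32)/0.0199 − 1 = 10.9347 − 1 = 9.9347.
Since α/(α+β) = μ, α = 0.68·9.9347 = 6.76 and β = 0.32·9.9347 = 3.18.

α = 6.76, β = 3.18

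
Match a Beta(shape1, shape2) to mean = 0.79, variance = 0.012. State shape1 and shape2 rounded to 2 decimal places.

By moment matching, shape1+shape2 = μ(1−μ)/σ² − 1 = (0.79·0.21)/0.012 − 1 = 13.8250 − 1 = 12.8250.
Since shape1/(shape1+shape2) = μ, shape1 = 0.79·12.8250 = 10.13 and shape2 = 0.21·12.8250 = 2.69.

shape1 = 10.13, shape2 = 2.69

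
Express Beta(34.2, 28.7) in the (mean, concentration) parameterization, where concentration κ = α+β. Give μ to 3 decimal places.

μ = 0.544, κ = 62.9

κ = α+β = 34.2+28.7 = 62.9; μ = α/κ = 34.2/62.9 = 0.544.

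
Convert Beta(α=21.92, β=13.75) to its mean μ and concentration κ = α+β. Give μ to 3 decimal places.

κ = α+β = 21.92+13.75 = 35.67; μ = α/κ = 21.92/35.67 = 0.615.

μ = 0.615, κ = 35.67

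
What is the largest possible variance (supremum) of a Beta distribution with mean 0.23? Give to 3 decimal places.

0.177

Var = μ(1−μ)/(α+β+1), which approaches μ(1−μ) as α+β → 0.
So the supremum is μ(1−μ) = 0.23×0.77 = 0.177.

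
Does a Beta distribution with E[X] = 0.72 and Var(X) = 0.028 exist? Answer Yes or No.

Yes

The Beta variance bound is σ² < μ(1−μ).
Here μ(1−μ) = 0.72×0.28 = 0.2016, and 0.028 < 0.2016.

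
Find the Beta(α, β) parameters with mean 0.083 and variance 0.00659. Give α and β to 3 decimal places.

α = 0.876, β = 9.674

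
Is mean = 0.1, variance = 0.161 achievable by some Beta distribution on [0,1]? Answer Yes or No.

No

For any Beta, Var(X) < E[X]·(1−E[X]).
Here μ(1−μ) = 0.1×0.9 = 0.09, and 0.161 ≥ 0.09.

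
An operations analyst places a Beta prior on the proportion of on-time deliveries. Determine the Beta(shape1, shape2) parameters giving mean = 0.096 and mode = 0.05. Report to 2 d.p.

With s = shape1+shape2: μ = shape1/s and mode = (shape1−1)/(s−2). Eliminating shape1 = μs,
μs − 1 = m(s−2) ⇒ s(μ−m) = 1−2m ⇒ s = 0.90/0.046 = 19.5652.
So shape1 = μs = 1.88, shape2 = (1−μ)s = 17.69.

shape1 = 1.88, shape2 = 17.69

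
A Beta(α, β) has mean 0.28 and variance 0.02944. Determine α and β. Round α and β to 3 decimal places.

Let s = α+β. The Beta variance is μ(1−μ)/(s+1).
So s+1 = μ(1−μ)/σ² = (0.28×0.72)/0.02944 = 0.2016/0.02944 = 6.8478, giving s = 5.8478.
Then α = μs = 0.28×5.8478 = 1.637 and β = (1−μ)s = 0.72×5.8478 = 4.210.

α = 1.637, β = 4.210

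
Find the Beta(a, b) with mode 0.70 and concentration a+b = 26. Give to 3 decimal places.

a = 17.800, b = 8.200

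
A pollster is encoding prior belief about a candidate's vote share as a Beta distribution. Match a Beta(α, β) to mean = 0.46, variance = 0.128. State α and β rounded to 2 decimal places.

Let s = α+β. The Beta variance is μ(1−μ)/(s+1).
So s+1 = μ(1−μ)/σ² = (0.46×0.54)/0.128 = 0.2484/0.128 = 1.9406, giving s = 0.9406.
Then α = μs = 0.46×0.9406 = 0.43 and β = (1−μ)s = 0.54×0.9406 = 0.51.

α = 0.43, β = 0.51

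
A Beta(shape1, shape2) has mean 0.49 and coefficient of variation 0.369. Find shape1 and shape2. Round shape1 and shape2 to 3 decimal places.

shape1 = 3.256, shape2 = 3.388

Var = (CV·μ)² = (0.369×0.49)² = 0.032692.
shape1+shape2 = μ(1−μ)/Var − 1 = 0.2499/0.032692 − 1 = 6.6440.
Thus shape1 = 0.49·6.6440 = 3.256 and shape2 = 0.51·6.6440 = 3.388.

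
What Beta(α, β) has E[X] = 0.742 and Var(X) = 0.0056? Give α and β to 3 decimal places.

α = 24.623, β = 8.562

Write ν = α+β; then α = μν and Var = μ(1−μ)/(ν+1).
ν = μ(1−μ)/Var − 1 = 0.191436/0.0056 − 1 = 33.1850.
α = 0.742·33.1850 = 24.623, β = 0.258·33.1850 = 8.562.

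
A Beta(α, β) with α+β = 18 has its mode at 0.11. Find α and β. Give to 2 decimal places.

Mode = (α−1)/(κ−2) with κ = α+β, so α−1 = 0.11·16 = 1.76.
α = 2.76; β = κ − α = 15.24.

α = 2.76, β = 15.24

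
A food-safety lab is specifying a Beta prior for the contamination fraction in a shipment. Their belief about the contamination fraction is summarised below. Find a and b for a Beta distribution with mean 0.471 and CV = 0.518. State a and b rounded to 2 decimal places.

a = 1.50, b = 1.69

Var = (CV·μ)² = (0.518×0.471)² = 0.059525.
a+b = μ(1−μ)/Var − 1 = 0.249159/0.059525 − 1 = 3.1858.
Thus a = 0.471·3.1858 = 1.50 and b = 0.529·3.1858 = 1.69.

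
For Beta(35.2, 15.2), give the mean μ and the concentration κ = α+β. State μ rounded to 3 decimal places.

μ = 0.698, κ = 50.4

κ = α+β = 35.2+15.2 = 50.4; μ = α/κ = 35.2/50.4 = 0.698.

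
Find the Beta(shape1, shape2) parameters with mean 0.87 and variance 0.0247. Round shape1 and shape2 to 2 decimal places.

Write ν = shape1+shape2; then shape1 = μν and Var = μ(1−μ)/(ν+1).
ν = μ(1−μ)/Var − 1 = 0.1131/0.0247 − 1 = 3.5789.
shape1 = 0.87·3.5789 = 3.11, shape2 = 0.13·3.5789 = 0.47.

shape1 = 3.11, shape2 = 0.47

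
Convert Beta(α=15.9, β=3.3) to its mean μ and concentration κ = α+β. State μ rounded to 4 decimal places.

κ = α+β = 15.9+3.3 = 19.2; μ = α/κ = 15.9/19.2 = 0.8281.

μ = 0.8281, κ = 19.2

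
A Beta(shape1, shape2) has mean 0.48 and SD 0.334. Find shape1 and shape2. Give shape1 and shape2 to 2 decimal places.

shape1 = 0.59, shape2 = 0.64

σ² = 0.334² = 0.111556.
With s = shape1+shape2, Var = μ(1−μ)/(s+1), so s+1 = (0.48×0.52)/0.111556 = 2.2374 and s = 1.2374.
shape1 = μs = 0.59, shape2 = (1−μ)s = 0.64.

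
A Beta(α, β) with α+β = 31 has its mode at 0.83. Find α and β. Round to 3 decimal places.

For α,β>1 the mode is (α−1)/(α+β−2), so α = mode·(κ−2)+1 = 0.83×29+1 = 25.070.
And β = (1−mode)·(κ−2)+1 = 0.17×29+1 = 5.930.

α = 25.070, β = 5.930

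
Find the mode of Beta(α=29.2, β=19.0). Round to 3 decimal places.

With α,β > 1, mode = (α−1)/(α+β−2) = 28.2/46.2 = 0.610.

0.610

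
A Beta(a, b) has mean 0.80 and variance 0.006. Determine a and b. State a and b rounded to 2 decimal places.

a = 20.53, b = 5.13

Write ν = a+b; then a = μν and Var = μ(1−μ)/(ν+1).
ν = μ(1−μ)/Var − 1 = 0.1600/0.006 − 1 = 25.6667.
a = 0.80·25.6667 = 20.53, b = 0.20·25.6667 = 5.13.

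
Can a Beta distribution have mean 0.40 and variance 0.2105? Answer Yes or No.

Yes

For any Beta, Var(X) < E[X]·(1−E[X]).
Here μ(1−μ) = 0.40×0.60 = 0.2400, and 0.2105 < 0.2400.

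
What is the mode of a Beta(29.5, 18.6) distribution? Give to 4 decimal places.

0.6182

The density x^(α−1)(1−x)^(β−1) is maximised at (α−1)/(α+β−2) = 28.5/46.1 = 0.6182.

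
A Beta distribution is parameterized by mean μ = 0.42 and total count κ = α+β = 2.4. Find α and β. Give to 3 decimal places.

α = 1.008, β = 1.392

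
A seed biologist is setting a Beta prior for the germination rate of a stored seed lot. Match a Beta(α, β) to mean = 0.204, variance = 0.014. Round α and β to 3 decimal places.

α = 2.162, β = 8.437

Write ν = α+β; then α = μν and Var = μ(1−μ)/(ν+1).
ν = μ(1−μ)/Var − 1 = 0.162384/0.014 − 1 = 10.5989.
α = 0.204·10.5989 = 2.162, β = 0.796·10.5989 = 8.437.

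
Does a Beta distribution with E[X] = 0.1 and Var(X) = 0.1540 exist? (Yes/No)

The Beta variance bound is σ² < μ(1−μ).
Here μ(1−μ) = 0.1×0.9 = 0.09, and 0.1540 ≥ 0.09.

No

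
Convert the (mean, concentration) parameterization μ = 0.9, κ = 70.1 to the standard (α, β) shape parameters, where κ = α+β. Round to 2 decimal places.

α = 63.09, β = 7.01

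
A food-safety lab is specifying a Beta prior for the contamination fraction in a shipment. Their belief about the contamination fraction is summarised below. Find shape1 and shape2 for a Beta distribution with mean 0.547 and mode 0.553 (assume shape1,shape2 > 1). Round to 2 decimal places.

shape1 = 9.66, shape2 = 8.00

Let s = shape1+shape2. Mean gives shape1 = μs = 0.547s; mode gives (shape1−1)/(s−2) = 0.553.
Substituting: 0.547s − 1 = 0.553(s−2) = 0.553s − 1.106, so -0.006s = -0.106 and s = 17.6667.
Then shape1 = 0.547×17.6667 = 9.66 and shape2 = s−shape1 = 8.00.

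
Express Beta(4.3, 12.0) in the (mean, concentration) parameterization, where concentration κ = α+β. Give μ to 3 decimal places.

κ = α+β = 4.3+12.0 = 16.3; μ = α/κ = 4.3/16.3 = 0.264.

μ = 0.264, κ = 16.3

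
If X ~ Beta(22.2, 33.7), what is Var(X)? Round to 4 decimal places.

α+β = 55.9 and αβ = 748.14, so Var = αβ/[(α+β)²(α+β+1)] = 748.14/177801.689 = 0.0042.

0.0042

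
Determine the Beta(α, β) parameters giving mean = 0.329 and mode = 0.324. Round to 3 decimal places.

α = 23.162, β = 47.238

With s = α+β: μ = α/s and mode = (α−1)/(s−2). Eliminating α = μs,
μs − 1 = m(s−2) ⇒ s(μ−m) = 1−2m ⇒ s = 0.352/0.005 = 70.4000.
So α = μs = 23.162, β = (1−μ)s = 47.238.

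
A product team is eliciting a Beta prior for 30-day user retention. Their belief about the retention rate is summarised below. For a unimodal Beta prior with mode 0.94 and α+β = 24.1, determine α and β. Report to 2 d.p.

α = 21.77, β = 2.33

For α,β>1 the mode is (α−1)/(α+β−2), so α = mode·(κ−2)+1 = 0.94×22.1+1 = 21.77.
And β = (1−mode)·(κ−2)+1 = 0.06×22.1+1 = 2.33.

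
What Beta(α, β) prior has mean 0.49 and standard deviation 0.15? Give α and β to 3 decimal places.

First σ² = 0.0225. Setting α = μn, β = (1−μ)n with n = α+β,
μ(1−μ)/(n+1) = 0.0225 ⇒ n+1 = 0.2499/0.0225 = 11.1067 ⇒ n = 10.1067.
Hence α = 0.49×10.1067 = 4.952, β = 0.51×10.1067 = 5.154.

α = 4.952, β = 5.154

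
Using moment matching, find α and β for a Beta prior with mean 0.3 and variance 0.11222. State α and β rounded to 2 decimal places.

α = 0.26, β = 0.61

Let s = α+β. The Beta variance is μ(1−μ)/(s+1).
So s+1 = μ(1−μ)/σ² = (0.3×0.7)/0.11222 = 0.21/0.11222 = 1.8713, giving s = 0.8713.
Then α = μs = 0.3×0.8713 = 0.26 and β = (1−μ)s = 0.7×0.8713 = 0.61.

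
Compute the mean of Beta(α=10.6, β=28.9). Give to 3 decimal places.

0.268

The Beta mean is α/(α+β) = 10.6/(10.6+28.9) = 0.268.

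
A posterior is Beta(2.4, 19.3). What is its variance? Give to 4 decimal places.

0.0043

μ = 2.4/21.7 = 0.110599; Var = μ(1−μ)/(α+β+1) = 0.0983669/22.7 = 0.0043.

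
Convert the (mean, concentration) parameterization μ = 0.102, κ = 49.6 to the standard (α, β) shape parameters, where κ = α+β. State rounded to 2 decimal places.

Split κ in proportion μ : (1−μ): α = 0.102·49.6 = 5.06, β = 49.6 − 5.06 = 44.54.

α = 5.06, β = 44.54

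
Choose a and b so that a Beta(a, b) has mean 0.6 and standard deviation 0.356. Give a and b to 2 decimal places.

a = 0.54, b = 0.36

σ² = 0.356² = 0.126736.
With s = a+b, Var = μ(1−μ)/(s+1), so s+1 = (0.6×0.4)/0.126736 = 1.8937 and s = 0.8937.
a = μs = 0.54, b = (1−μ)s = 0.36.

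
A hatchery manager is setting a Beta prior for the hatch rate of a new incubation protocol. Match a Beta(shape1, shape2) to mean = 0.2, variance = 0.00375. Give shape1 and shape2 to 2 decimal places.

shape1 = 8.33, shape2 = 33.33

Write ν = shape1+shape2; then shape1 = μν and Var = μ(1−μ)/(ν+1).
ν = μ(1−μ)/Var − 1 = 0.16/0.00375 − 1 = 41.6667.
shape1 = 0.2·41.6667 = 8.33, shape2 = 0.8·41.6667 = 33.33.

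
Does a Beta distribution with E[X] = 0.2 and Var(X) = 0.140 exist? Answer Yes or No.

Yes

A Beta with mean μ has variance μ(1−μ)/(α+β+1) < μ(1−μ).
Here μ(1−μ) = 0.2×0.8 = 0.16, and 0.140 < 0.16.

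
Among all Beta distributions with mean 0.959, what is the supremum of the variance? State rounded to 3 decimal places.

0.039

Var = μ(1−μ)/(α+β+1), which approaches μ(1−μ) as α+β → 0.
So the supremum is μ(1−μ) = 0.959×0.041 = 0.039.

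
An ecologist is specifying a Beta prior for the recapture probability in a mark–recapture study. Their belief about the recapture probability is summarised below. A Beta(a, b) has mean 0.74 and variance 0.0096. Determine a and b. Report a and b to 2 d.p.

a = 14.09, b = 4.95

By moment matching, a+b = μ(1−μ)/σ² − 1 = (0.74·0.26)/0.0096 − 1 = 20.0417 − 1 = 19.0417.
Since a/(a+b) = μ, a = 0.74·19.0417 = 14.09 and b = 0.26·19.0417 = 4.95.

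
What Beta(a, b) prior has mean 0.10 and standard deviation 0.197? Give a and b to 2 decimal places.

a = 0.13, b = 1.19

First σ² = 0.038809. Setting a = μn, b = (1−μ)n with n = a+b,
μ(1−μ)/(n+1) = 0.038809 ⇒ n+1 = 0.0900/0.038809 = 2.3190 ⇒ n = 1.3190.
Hence a = 0.10×1.3190 = 0.13, b = 0.90×1.3190 = 1.19.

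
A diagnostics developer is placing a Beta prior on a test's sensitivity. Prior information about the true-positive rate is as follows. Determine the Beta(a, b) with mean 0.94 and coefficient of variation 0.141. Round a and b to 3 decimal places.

a = 2.078, b = 0.133

Var = (CV·μ)² = (0.141×0.94)² = 0.017567.
a+b = μ(1−μ)/Var − 1 = 0.0564/0.017567 − 1 = 2.2106.
Thus a = 0.94·2.2106 = 2.078 and b = 0.06·2.2106 = 0.133.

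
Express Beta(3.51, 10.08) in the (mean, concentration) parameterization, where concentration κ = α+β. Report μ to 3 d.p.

κ = α+β = 3.51+10.08 = 13.59; μ = α/κ = 3.51/13.59 = 0.258.

μ = 0.258, κ = 13.59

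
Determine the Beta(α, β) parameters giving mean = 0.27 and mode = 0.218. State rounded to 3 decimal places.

α = 2.928, β = 7.918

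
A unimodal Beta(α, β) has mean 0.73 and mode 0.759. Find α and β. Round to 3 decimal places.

With s = α+β: μ = α/s and mode = (α−1)/(s−2). Eliminating α = μs,
μs − 1 = m(s−2) ⇒ s(μ−m) = 1−2m ⇒ s = -0.518/-0.029 = 17.8621.
So α = μs = 13.039, β = (1−μ)s = 4.823.

α = 13.039, β = 4.823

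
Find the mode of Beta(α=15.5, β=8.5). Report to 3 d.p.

0.659

With α,β > 1, mode = (α−1)/(α+β−2) = 14.5/22.0 = 0.659.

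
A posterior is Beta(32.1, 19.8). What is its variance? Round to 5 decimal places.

0.00446

Var = αβ/[(α+β)²(α+β+1)] = (32.1×19.8)/(51.9²×52.9) = 635.58/142491.969 = 0.00446.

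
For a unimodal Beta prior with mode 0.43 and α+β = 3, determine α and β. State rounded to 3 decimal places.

α = 1.430, β = 1.570

For α,β>1 the mode is (α−1)/(α+β−2), so α = mode·(κ−2)+1 = 0.43×1+1 = 1.430.
And β = (1−mode)·(κ−2)+1 = 0.57×1+1 = 1.570.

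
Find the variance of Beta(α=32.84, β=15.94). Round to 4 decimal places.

0.0044

Var = αβ/[(α+β)²(α+β+1)] = (32.84×15.94)/(48.78²×49.78) = 523.4696/118450.932552 = 0.0044.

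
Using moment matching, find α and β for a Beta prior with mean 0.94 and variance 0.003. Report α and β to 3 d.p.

Write ν = α+β; then α = μν and Var = μ(1−μ)/(ν+1).
ν = μ(1−μ)/Var − 1 = 0.0564/0.003 − 1 = 17.8000.
α = 0.94·17.8000 = 16.732, β = 0.06·17.8000 = 1.068.

α = 16.732, β = 1.068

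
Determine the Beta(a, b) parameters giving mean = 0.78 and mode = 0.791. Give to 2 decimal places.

With s = a+b: μ = a/s and mode = (a−1)/(s−2). Eliminating a = μs,
μs − 1 = m(s−2) ⇒ s(μ−m) = 1−2m ⇒ s = -0.582/-0.011 = 52.9091.
So a = μs = 41.27, b = (1−μ)s = 11.64.

a = 41.27, b = 11.64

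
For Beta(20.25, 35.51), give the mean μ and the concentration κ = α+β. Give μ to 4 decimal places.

μ = 0.3632, κ = 55.76

κ = α+β = 20.25+35.51 = 55.76; μ = α/κ = 20.25/55.76 = 0.3632.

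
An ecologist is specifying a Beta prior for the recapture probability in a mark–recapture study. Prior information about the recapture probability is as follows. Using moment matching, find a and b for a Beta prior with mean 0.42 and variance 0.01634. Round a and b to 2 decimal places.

a = 5.84, b = 8.07

Write ν = a+b; then a = μν and Var = μ(1−μ)/(ν+1).
ν = μ(1−μ)/Var − 1 = 0.2436/0.01634 − 1 = 13.9082.
a = 0.42·13.9082 = 5.84, b = 0.58·13.9082 = 8.07.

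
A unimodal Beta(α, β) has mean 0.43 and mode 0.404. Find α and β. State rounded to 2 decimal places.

α = 3.18, β = 4.21

With s = α+β: μ = α/s and mode = (α−1)/(s−2). Eliminating α = μs,
μs − 1 = m(s−2) ⇒ s(μ−m) = 1−2m ⇒ s = 0.192/0.026 = 7.3846.
So α = μs = 3.18, β = (1−μ)s = 4.21.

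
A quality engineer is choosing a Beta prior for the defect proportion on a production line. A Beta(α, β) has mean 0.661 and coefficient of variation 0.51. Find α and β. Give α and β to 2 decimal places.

α = 0.64, β = 0.33

σ = CV·μ = 0.51×0.661 = 0.33711, so σ² = 0.113643.
s+1 = μ(1−μ)/σ² = 0.224079/0.113643 = 1.9718, so s = α+β = 0.9718.
α = μs = 0.64, β = (1−μ)s = 0.33.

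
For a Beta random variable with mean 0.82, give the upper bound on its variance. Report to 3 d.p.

0.148

For fixed mean μ the Beta variance is μ(1−μ)/(α+β+1), increasing as α+β decreases.
Its least upper bound (not attained) is μ(1−μ) = 0.82·0.18 = 0.148.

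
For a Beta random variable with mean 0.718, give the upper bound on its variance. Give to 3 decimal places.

0.202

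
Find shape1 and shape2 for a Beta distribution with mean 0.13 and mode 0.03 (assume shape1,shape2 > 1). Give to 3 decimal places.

With s = shape1+shape2: μ = shape1/s and mode = (shape1−1)/(s−2). Eliminating shape1 = μs,
μs − 1 = m(s−2) ⇒ s(μ−m) = 1−2m ⇒ s = 0.94/0.10 = 9.4000.
So shape1 = μs = 1.222, shape2 = (1−μ)s = 8.178.

shape1 = 1.222, shape2 = 8.178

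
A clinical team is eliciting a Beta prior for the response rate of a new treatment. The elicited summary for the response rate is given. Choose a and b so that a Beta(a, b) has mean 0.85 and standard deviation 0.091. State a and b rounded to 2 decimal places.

a = 12.24, b = 2.16

Variance = 0.091² = 0.008281. The moment-matching identity a+b = μ(1−μ)/Var − 1 gives
a+b = 0.1275/0.008281 − 1 = 14.3967, so a = μ·14.3967 = 12.24 and b = (1−μ)·14.3967 = 2.16.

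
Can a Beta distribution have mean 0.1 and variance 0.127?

No

For any Beta, Var(X) < E[X]·(1−E[X]).
Here μ(1−μ) = 0.1×0.9 = 0.09, and 0.127 ≥ 0.09.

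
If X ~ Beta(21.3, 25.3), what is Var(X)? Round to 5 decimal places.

μ = 21.3/46.6 = 0.457082; Var = μ(1−μ)/(α+β+1) = 0.2481580/47.6 = 0.00521.

0.00521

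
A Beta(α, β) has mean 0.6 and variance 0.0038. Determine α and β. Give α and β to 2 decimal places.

Let s = α+β. The Beta variance is μ(1−μ)/(s+1).
So s+1 = μ(1−μ)/σ² = (0.6×0.4)/0.0038 = 0.24/0.0038 = 63.1579, giving s = 62.1579.
Then α = μs = 0.6×62.1579 = 37.29 and β = (1−μ)s = 0.4×62.1579 = 24.86.

α = 37.29, β = 24.86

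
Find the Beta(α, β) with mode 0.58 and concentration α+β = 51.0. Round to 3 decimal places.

Mode = (α−1)/(κ−2) with κ = α+β, so α−1 = 0.58·49.0 = 28.420.
α = 29.420; β = κ − α = 21.580.

α = 29.420, β = 21.580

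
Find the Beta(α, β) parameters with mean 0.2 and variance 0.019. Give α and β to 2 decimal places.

α = 1.48, β = 5.94

Let s = α+β. The Beta variance is μ(1−μ)/(s+1).
So s+1 = μ(1−μ)/σ² = (0.2×0.8)/0.019 = 0.16/0.019 = 8.4211, giving s = 7.4211.
Then α = μs = 0.2×7.4211 = 1.48 and β = (1−μ)s = 0.8×7.4211 = 5.94.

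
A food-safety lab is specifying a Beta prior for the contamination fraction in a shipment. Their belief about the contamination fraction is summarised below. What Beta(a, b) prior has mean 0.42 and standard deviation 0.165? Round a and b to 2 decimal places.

First σ² = 0.027225. Setting a = μn, b = (1−μ)n with n = a+b,
μ(1−μ)/(n+1) = 0.027225 ⇒ n+1 = 0.2436/0.027225 = 8.9477 ⇒ n = 7.9477.
Hence a = 0.42×7.9477 = 3.34, b = 0.58×7.9477 = 4.61.

a = 3.34, b = 4.61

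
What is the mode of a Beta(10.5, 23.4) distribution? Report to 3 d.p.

0.298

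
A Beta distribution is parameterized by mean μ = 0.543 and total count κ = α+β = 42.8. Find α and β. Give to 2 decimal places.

α = μκ = 0.543×42.8 = 23.24 and β = (1−μ)κ = 0.457×42.8 = 19.56.

α = 23.24, β = 19.56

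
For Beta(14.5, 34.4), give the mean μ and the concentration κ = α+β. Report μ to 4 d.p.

μ = 0.2965, κ = 48.9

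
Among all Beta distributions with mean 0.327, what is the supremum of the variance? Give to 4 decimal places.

For fixed mean μ the Beta variance is μ(1−μ)/(α+β+1), increasing as α+β decreases.
Its least upper bound (not attained) is μ(1−μ) = 0.327·0.673 = 0.2201.

0.2201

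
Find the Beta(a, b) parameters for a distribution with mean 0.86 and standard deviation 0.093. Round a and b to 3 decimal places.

a = 11.112, b = 1.809

σ² = 0.093² = 0.008649.
With s = a+b, Var = μ(1−μ)/(s+1), so s+1 = (0.86×0.14)/0.008649 = 13.9207 and s = 12.9207.
a = μs = 11.112, b = (1−μ)s = 1.809.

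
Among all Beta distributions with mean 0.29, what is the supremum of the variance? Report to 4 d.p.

For fixed mean μ the Beta variance is μ(1−μ)/(α+β+1), increasing as α+β decreases.
Its least upper bound (not attained) is μ(1−μ) = 0.29·0.71 = 0.2059.

0.2059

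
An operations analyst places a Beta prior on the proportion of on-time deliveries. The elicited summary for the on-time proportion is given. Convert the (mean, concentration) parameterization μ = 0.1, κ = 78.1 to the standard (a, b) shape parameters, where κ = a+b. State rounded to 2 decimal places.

Split κ in proportion μ : (1−μ): a = 0.1·78.1 = 7.81, b = 78.1 − 7.81 = 70.29.

a = 7.81, b = 70.29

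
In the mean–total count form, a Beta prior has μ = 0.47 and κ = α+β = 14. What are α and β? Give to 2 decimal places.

α = 6.58, β = 7.42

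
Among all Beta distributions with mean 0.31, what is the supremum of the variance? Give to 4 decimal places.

0.2139

For fixed mean μ the Beta variance is μ(1−μ)/(α+β+1), increasing as α+β decreases.
Its least upper bound (not attained) is μ(1−μ) = 0.31·0.69 = 0.2139.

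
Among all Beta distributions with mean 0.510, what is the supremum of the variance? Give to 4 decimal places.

0.2499

Var = μ(1−μ)/(α+β+1), which approaches μ(1−μ) as α+β → 0.
So the supremum is μ(1−μ) = 0.510×0.490 = 0.2499.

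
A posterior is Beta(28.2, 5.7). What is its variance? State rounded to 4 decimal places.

α+β = 33.9 and αβ = 160.74, so Var = αβ/[(α+β)²(α+β+1)] = 160.74/40107.429 = 0.0040.

0.0040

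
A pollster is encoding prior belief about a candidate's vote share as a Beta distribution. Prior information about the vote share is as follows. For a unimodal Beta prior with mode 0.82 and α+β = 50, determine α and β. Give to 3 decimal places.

α = 40.360, β = 9.640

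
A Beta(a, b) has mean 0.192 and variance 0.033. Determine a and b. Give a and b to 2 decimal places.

a = 0.71, b = 2.99

Let s = a+b. The Beta variance is μ(1−μ)/(s+1).
So s+1 = μ(1−μ)/σ² = (0.192×0.808)/0.033 = 0.155136/0.033 = 4.7011, giving s = 3.7011.
Then a = μs = 0.192×3.7011 = 0.71 and b = (1−μ)s = 0.808×3.7011 = 2.99.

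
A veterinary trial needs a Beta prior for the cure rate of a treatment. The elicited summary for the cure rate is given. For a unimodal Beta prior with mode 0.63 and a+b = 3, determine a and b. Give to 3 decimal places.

a = 1.630, b = 1.370

Mode = (a−1)/(κ−2) with κ = a+b, so a−1 = 0.63·1 = 0.630.
a = 1.630; b = κ − a = 1.370.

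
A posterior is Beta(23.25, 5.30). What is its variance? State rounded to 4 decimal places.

Var = αβ/[(α+β)²(α+β+1)] = (23.25×5.30)/(28.55²×29.55) = 123.2250/24086.278875 = 0.0051.

0.0051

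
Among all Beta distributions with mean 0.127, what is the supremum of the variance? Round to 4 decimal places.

0.1109

Var = μ(1−μ)/(α+β+1), which approaches μ(1−μ) as α+β → 0.
So the supremum is μ(1−μ) = 0.127×0.873 = 0.1109.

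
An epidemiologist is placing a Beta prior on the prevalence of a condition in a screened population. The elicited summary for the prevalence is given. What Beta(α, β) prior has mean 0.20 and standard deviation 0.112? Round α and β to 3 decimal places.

α = 2.351, β = 9.404

σ² = 0.112² = 0.012544.
With s = α+β, Var = μ(1−μ)/(s+1), so s+1 = (0.20×0.80)/0.012544 = 12.7551 and s = 11.7551.
α = μs = 2.351, β = (1−μ)s = 9.404.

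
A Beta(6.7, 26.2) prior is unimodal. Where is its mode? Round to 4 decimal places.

0.1845

The density x^(α−1)(1−x)^(β−1) is maximised at (α−1)/(α+β−2) = 5.7/30.9 = 0.1845.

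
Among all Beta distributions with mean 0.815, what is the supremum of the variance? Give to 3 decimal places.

0.151

Var = μ(1−μ)/(α+β+1), which approaches μ(1−μ) as α+β → 0.
So the supremum is μ(1−μ) = 0.815×0.185 = 0.151.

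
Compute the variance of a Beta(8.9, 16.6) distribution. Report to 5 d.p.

0.00857

μ = 8.9/25.5 = 0.349020; Var = μ(1−μ)/(α+β+1) = 0.2272049/26.5 = 0.00857.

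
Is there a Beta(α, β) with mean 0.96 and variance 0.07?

No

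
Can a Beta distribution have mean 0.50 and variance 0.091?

Yes

A Beta with mean μ has variance μ(1−μ)/(α+β+1) < μ(1−μ).
Here μ(1−μ) = 0.50×0.50 = 0.2500, and 0.091 < 0.2500.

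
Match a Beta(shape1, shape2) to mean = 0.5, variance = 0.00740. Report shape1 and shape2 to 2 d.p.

shape1 = 16.39, shape2 = 16.39

Write ν = shape1+shape2; then shape1 = μν and Var = μ(1−μ)/(ν+1).
ν = μ(1−μ)/Var − 1 = 0.25/0.00740 − 1 = 32.7838.
shape1 = 0.5·32.7838 = 16.39, shape2 = 0.5·32.7838 = 16.39.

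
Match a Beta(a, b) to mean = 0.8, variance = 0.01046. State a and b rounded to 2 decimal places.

Write ν = a+b; then a = μν and Var = μ(1−μ)/(ν+1).
ν = μ(1−μ)/Var − 1 = 0.16/0.01046 − 1 = 14.2964.
a = 0.8·14.2964 = 11.44, b = 0.2·14.2964 = 2.86.

a = 11.44, b = 2.86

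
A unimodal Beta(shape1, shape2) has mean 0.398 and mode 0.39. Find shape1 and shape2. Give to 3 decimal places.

shape1 = 10.945, shape2 = 16.555

With s = shape1+shape2: μ = shape1/s and mode = (shape1−1)/(s−2). Eliminating shape1 = μs,
μs − 1 = m(s−2) ⇒ s(μ−m) = 1−2m ⇒ s = 0.22/0.008 = 27.5000.
So shape1 = μs = 10.945, shape2 = (1−μ)s = 16.555.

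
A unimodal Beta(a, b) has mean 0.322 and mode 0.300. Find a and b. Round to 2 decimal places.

With s = a+b: μ = a/s and mode = (a−1)/(s−2). Eliminating a = μs,
μs − 1 = m(s−2) ⇒ s(μ−m) = 1−2m ⇒ s = 0.400/0.022 = 18.1818.
So a = μs = 5.85, b = (1−μ)s = 12.33.

a = 5.85, b = 12.33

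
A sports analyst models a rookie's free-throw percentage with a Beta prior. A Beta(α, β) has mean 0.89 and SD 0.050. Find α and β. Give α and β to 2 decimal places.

α = 33.96, β = 4.20

Variance = 0.050² = 0.002500. The moment-matching identity α+β = μ(1−μ)/Var − 1 gives
α+β = 0.0979/0.002500 − 1 = 38.1600, so α = μ·38.1600 = 33.96 and β = (1−μ)·38.1600 = 4.20.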